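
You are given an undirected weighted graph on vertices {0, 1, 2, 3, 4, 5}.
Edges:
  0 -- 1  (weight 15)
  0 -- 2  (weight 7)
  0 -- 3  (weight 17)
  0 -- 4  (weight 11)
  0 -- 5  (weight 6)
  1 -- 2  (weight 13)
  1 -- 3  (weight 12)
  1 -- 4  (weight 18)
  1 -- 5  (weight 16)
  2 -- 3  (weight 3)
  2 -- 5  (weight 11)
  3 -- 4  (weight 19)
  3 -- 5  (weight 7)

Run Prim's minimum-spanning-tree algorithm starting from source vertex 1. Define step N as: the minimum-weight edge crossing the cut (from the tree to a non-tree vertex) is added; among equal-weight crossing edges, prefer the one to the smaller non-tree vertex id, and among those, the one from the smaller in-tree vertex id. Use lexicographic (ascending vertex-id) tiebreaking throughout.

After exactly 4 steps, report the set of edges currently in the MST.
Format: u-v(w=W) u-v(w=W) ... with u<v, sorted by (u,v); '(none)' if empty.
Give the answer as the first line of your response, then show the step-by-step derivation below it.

0-2(w=7) 0-5(w=6) 1-3(w=12) 2-3(w=3)

step 1: add edge 1-3 (w=12); MST = {1-3(w=12)}
step 2: add edge 2-3 (w=3); MST = {1-3(w=12) 2-3(w=3)}
step 3: add edge 0-2 (w=7); MST = {0-2(w=7) 1-3(w=12) 2-3(w=3)}
step 4: add edge 0-5 (w=6); MST = {0-2(w=7) 0-5(w=6) 1-3(w=12) 2-3(w=3)}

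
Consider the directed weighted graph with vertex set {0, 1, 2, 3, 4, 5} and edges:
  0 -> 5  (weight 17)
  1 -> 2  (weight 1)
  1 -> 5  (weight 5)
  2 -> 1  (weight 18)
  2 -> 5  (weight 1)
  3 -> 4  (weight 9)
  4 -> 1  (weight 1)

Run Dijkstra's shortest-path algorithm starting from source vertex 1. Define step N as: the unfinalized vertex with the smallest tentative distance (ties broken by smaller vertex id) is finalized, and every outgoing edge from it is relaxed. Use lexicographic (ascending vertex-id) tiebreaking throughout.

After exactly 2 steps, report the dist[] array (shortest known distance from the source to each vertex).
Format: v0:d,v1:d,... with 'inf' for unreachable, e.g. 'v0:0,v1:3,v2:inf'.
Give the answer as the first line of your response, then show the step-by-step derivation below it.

v0:inf,v1:0,v2:1,v3:inf,v4:inf,v5:2

step 1: dist = v0:inf,v1:0,v2:1,v3:inf,v4:inf,v5:5
step 2: dist = v0:inf,v1:0,v2:1,v3:inf,v4:inf,v5:2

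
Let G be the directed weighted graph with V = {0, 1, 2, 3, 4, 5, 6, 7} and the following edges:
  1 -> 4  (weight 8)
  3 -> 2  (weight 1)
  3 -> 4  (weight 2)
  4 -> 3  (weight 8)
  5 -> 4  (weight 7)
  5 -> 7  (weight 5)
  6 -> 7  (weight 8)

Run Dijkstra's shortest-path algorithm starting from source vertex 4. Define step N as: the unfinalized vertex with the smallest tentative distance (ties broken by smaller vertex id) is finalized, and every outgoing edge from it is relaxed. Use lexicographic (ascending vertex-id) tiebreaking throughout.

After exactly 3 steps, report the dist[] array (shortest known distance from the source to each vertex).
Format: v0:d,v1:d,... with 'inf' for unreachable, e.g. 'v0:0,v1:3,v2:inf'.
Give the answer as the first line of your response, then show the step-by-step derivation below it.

v0:inf,v1:inf,v2:9,v3:8,v4:0,v5:inf,v6:inf,v7:inf

step 1: dist = v0:inf,v1:inf,v2:inf,v3:8,v4:0,v5:inf,v6:inf,v7:inf
step 2: dist = v0:inf,v1:inf,v2:9,v3:8,v4:0,v5:inf,v6:inf,v7:inf
step 3: dist = v0:inf,v1:inf,v2:9,v3:8,v4:0,v5:inf,v6:inf,v7:inf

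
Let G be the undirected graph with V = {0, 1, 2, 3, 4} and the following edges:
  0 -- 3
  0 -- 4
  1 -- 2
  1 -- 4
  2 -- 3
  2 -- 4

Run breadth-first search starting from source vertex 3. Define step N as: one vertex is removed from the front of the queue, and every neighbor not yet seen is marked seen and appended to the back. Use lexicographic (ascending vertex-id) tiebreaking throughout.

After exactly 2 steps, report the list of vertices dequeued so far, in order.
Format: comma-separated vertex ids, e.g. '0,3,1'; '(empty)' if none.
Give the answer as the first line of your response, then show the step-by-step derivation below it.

3,0

step 1: dequeue 3; queue=[0,2]; order=3
step 2: dequeue 0; queue=[2,4]; order=3,0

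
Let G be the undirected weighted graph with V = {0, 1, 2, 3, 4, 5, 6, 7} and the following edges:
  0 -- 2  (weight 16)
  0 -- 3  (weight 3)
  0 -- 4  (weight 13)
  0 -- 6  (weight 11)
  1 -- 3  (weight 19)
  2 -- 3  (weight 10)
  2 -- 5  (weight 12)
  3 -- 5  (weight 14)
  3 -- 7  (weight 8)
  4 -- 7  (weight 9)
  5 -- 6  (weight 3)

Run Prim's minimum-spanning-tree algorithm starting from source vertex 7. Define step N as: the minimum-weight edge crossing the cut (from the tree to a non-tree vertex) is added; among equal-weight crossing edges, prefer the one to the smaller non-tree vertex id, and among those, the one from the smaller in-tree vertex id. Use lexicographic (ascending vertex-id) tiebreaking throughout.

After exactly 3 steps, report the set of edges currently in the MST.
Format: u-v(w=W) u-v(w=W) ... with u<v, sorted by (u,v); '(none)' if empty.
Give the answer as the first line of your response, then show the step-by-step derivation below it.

0-3(w=3) 3-7(w=8) 4-7(w=9)

step 1: add edge 3-7 (w=8); MST = {3-7(w=8)}
step 2: add edge 0-3 (w=3); MST = {0-3(w=3) 3-7(w=8)}
step 3: add edge 4-7 (w=9); MST = {0-3(w=3) 3-7(w=8) 4-7(w=9)}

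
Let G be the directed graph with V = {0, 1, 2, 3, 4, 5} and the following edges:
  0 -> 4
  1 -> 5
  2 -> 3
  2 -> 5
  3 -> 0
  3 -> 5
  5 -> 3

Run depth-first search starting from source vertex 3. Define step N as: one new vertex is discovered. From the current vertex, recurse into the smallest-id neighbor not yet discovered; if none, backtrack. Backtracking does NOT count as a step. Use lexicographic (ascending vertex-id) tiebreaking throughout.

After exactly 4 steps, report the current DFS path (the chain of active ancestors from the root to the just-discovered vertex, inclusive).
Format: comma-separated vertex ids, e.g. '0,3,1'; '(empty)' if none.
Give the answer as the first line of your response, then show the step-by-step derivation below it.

3,5

step 1: discover 3; path=3; order=3
step 2: discover 0; path=3>0; order=3,0
step 3: discover 4; path=3>0>4; order=3,0,4
step 4: discover 5; path=3>5; order=3,0,4,5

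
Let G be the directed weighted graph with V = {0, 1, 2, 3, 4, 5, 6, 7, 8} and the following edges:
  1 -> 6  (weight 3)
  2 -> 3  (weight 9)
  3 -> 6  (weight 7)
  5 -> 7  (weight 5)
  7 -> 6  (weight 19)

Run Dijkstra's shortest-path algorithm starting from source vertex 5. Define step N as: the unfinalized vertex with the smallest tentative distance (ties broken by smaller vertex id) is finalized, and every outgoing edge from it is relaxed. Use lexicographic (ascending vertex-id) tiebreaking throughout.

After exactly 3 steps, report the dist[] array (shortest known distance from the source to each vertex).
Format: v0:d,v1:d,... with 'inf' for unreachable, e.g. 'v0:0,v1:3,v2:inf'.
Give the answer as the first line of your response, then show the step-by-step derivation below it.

v0:inf,v1:inf,v2:inf,v3:inf,v4:inf,v5:0,v6:24,v7:5,v8:inf

step 1: dist = v0:inf,v1:inf,v2:inf,v3:inf,v4:inf,v5:0,v6:inf,v7:5,v8:inf
step 2: dist = v0:inf,v1:inf,v2:inf,v3:inf,v4:inf,v5:0,v6:24,v7:5,v8:inf
step 3: dist = v0:inf,v1:inf,v2:inf,v3:inf,v4:inf,v5:0,v6:24,v7:5,v8:inf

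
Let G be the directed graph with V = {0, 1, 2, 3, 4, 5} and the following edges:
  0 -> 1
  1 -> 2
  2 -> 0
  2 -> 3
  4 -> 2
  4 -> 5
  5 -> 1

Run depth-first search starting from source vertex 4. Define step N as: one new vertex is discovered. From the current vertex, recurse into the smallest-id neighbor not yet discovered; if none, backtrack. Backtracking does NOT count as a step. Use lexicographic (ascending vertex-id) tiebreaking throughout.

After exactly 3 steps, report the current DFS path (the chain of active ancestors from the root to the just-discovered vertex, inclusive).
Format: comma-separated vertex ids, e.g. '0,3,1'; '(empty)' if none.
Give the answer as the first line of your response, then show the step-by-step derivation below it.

4,2,0

step 1: discover 4; path=4; order=4
step 2: discover 2; path=4>2; order=4,2
step 3: discover 0; path=4>2>0; order=4,2,0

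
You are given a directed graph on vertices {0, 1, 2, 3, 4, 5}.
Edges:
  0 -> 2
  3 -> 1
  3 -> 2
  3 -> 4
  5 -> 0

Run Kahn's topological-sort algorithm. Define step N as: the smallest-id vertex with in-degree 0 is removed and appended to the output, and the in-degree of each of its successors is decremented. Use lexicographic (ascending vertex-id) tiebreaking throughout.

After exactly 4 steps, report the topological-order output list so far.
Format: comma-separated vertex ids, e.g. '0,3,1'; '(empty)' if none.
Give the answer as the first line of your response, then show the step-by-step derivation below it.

3,1,4,5

step 1: output 3; order=[3]; indeg=(1,0,1,0,0,0)
step 2: output 1; order=[3,1]; indeg=(1,0,1,0,0,0)
step 3: output 4; order=[3,1,4]; indeg=(1,0,1,0,0,0)
step 4: output 5; order=[3,1,4,5]; indeg=(0,0,1,0,0,0)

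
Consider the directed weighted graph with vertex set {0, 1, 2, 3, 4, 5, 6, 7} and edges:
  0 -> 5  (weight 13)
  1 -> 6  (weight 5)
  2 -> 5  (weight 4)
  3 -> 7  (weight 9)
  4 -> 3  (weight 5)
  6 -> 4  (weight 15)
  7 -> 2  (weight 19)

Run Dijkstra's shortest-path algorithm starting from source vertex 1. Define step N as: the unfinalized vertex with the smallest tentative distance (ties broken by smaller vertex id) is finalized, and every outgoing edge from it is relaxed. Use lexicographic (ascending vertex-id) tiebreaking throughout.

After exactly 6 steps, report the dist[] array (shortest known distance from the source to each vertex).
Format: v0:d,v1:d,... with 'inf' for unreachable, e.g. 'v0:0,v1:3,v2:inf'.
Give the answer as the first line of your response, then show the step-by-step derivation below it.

v0:inf,v1:0,v2:53,v3:25,v4:20,v5:57,v6:5,v7:34

step 1: dist = v0:inf,v1:0,v2:inf,v3:inf,v4:inf,v5:inf,v6:5,v7:inf
step 2: dist = v0:inf,v1:0,v2:inf,v3:inf,v4:20,v5:inf,v6:5,v7:inf
step 3: dist = v0:inf,v1:0,v2:inf,v3:25,v4:20,v5:inf,v6:5,v7:inf
step 4: dist = v0:inf,v1:0,v2:inf,v3:25,v4:20,v5:inf,v6:5,v7:34
step 5: dist = v0:inf,v1:0,v2:53,v3:25,v4:20,v5:inf,v6:5,v7:34
step 6: dist = v0:inf,v1:0,v2:53,v3:25,v4:20,v5:57,v6:5,v7:34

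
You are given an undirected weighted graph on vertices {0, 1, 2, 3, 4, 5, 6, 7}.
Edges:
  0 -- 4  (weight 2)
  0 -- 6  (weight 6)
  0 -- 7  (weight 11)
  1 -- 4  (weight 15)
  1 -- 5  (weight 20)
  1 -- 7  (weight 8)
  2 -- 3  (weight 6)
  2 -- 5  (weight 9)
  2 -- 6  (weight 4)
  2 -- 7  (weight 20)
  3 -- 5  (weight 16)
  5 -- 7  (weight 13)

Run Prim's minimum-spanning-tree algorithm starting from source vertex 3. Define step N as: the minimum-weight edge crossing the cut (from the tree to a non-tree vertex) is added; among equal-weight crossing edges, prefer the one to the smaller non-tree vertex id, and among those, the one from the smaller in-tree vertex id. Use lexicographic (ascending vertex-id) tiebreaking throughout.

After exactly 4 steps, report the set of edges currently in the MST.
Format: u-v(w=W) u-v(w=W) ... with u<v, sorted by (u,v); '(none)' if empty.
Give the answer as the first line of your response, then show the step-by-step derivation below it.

0-4(w=2) 0-6(w=6) 2-3(w=6) 2-6(w=4)

step 1: add edge 2-3 (w=6); MST = {2-3(w=6)}
step 2: add edge 2-6 (w=4); MST = {2-3(w=6) 2-6(w=4)}
step 3: add edge 0-6 (w=6); MST = {0-6(w=6) 2-3(w=6) 2-6(w=4)}
step 4: add edge 0-4 (w=2); MST = {0-4(w=2) 0-6(w=6) 2-3(w=6) 2-6(w=4)}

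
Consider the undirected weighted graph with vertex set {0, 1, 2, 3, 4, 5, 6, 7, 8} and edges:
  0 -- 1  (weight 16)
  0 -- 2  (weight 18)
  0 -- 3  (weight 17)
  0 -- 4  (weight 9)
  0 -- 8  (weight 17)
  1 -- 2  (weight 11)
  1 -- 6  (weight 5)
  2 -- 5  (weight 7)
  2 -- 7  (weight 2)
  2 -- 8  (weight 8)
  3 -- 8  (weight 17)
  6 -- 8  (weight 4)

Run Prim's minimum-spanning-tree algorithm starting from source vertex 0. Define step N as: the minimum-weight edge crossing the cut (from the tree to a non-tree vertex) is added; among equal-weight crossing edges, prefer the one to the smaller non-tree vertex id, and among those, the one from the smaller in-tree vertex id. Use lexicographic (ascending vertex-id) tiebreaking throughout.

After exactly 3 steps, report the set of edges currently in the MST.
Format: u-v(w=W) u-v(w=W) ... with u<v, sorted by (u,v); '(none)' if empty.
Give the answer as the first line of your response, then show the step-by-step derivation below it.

0-1(w=16) 0-4(w=9) 1-6(w=5)

step 1: add edge 0-4 (w=9); MST = {0-4(w=9)}
step 2: add edge 0-1 (w=16); MST = {0-1(w=16) 0-4(w=9)}
step 3: add edge 1-6 (w=5); MST = {0-1(w=16) 0-4(w=9) 1-6(w=5)}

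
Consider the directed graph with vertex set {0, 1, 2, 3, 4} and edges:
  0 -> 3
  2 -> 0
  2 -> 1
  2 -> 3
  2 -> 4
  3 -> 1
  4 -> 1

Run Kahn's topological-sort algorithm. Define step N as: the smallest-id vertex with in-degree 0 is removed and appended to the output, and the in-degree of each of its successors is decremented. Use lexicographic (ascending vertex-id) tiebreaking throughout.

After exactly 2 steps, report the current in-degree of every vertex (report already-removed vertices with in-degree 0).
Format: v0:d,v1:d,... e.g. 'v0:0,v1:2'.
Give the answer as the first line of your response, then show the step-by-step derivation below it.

v0:0,v1:2,v2:0,v3:0,v4:0

step 1: output 2; order=[2]; indeg=(0,2,0,1,0)
step 2: output 0; order=[2,0]; indeg=(0,2,0,0,0)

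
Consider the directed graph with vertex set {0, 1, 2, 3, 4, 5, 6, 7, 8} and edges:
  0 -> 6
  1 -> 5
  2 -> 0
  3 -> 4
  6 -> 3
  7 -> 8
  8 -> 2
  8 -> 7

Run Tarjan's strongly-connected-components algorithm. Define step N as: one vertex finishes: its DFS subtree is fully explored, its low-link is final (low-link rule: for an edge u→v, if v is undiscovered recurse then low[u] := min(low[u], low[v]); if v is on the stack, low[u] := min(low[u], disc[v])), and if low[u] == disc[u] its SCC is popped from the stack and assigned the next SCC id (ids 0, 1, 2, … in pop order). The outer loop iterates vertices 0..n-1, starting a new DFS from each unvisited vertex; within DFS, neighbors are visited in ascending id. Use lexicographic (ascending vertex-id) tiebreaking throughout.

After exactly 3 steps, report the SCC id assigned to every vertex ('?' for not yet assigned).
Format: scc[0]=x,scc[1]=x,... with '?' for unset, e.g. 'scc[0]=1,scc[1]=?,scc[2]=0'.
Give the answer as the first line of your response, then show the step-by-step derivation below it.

scc[0]=?,scc[1]=?,scc[2]=?,scc[3]=1,scc[4]=0,scc[5]=?,scc[6]=2,scc[7]=?,scc[8]=?

step 1: low=(low[0]=0,low[1]=?,low[2]=?,low[3]=2,low[4]=3,low[5]=?,low[6]=1,low[7]=?,low[8]=?); scc=(scc[0]=?,scc[1]=?,scc[2]=?,scc[3]=?,scc[4]=0,scc[5]=?,scc[6]=?,scc[7]=?,scc[8]=?)
step 2: low=(low[0]=0,low[1]=?,low[2]=?,low[3]=2,low[4]=3,low[5]=?,low[6]=1,low[7]=?,low[8]=?); scc=(scc[0]=?,scc[1]=?,scc[2]=?,scc[3]=1,scc[4]=0,scc[5]=?,scc[6]=?,scc[7]=?,scc[8]=?)
step 3: low=(low[0]=0,low[1]=?,low[2]=?,low[3]=2,low[4]=3,low[5]=?,low[6]=1,low[7]=?,low[8]=?); scc=(scc[0]=?,scc[1]=?,scc[2]=?,scc[3]=1,scc[4]=0,scc[5]=?,scc[6]=2,scc[7]=?,scc[8]=?)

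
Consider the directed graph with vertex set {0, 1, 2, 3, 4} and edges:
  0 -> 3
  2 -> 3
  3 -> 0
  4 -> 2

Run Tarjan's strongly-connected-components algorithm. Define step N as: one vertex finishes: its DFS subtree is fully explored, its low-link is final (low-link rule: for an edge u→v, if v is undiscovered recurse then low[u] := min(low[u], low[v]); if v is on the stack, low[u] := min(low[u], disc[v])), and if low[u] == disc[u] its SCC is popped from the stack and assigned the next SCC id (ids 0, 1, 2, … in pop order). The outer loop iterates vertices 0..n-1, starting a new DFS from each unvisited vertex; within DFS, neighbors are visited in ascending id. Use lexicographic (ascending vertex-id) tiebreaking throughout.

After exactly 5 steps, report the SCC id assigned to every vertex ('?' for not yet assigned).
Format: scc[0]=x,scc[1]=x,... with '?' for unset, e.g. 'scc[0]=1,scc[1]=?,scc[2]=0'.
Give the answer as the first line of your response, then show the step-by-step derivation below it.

scc[0]=0,scc[1]=1,scc[2]=2,scc[3]=0,scc[4]=3

step 1: low=(low[0]=0,low[1]=?,low[2]=?,low[3]=0,low[4]=?); scc=(scc[0]=?,scc[1]=?,scc[2]=?,scc[3]=?,scc[4]=?)
step 2: low=(low[0]=0,low[1]=?,low[2]=?,low[3]=0,low[4]=?); scc=(scc[0]=0,scc[1]=?,scc[2]=?,scc[3]=0,scc[4]=?)
step 3: low=(low[0]=0,low[1]=2,low[2]=?,low[3]=0,low[4]=?); scc=(scc[0]=0,scc[1]=1,scc[2]=?,scc[3]=0,scc[4]=?)
step 4: low=(low[0]=0,low[1]=2,low[2]=3,low[3]=0,low[4]=?); scc=(scc[0]=0,scc[1]=1,scc[2]=2,scc[3]=0,scc[4]=?)
step 5: low=(low[0]=0,low[1]=2,low[2]=3,low[3]=0,low[4]=4); scc=(scc[0]=0,scc[1]=1,scc[2]=2,scc[3]=0,scc[4]=3)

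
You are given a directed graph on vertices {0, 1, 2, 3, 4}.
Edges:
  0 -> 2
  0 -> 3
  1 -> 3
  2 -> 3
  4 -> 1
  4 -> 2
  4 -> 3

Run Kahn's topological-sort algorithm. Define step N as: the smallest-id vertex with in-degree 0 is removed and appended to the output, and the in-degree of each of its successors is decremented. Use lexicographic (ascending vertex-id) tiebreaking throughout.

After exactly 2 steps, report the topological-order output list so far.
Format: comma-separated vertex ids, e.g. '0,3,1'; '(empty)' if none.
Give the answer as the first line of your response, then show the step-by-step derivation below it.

0,4

step 1: output 0; order=[0]; indeg=(0,1,1,3,0)
step 2: output 4; order=[0,4]; indeg=(0,0,0,2,0)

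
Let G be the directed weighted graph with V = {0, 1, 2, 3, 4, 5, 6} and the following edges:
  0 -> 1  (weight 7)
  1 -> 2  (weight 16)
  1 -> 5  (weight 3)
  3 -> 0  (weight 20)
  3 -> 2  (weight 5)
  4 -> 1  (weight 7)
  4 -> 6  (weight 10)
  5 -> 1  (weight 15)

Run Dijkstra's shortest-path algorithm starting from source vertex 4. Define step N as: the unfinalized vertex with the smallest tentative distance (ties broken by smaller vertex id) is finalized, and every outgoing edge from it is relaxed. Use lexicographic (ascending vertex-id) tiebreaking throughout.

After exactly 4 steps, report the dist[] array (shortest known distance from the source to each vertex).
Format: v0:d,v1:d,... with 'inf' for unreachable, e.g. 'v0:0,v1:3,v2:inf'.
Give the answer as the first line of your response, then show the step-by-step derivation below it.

v0:inf,v1:7,v2:23,v3:inf,v4:0,v5:10,v6:10

step 1: dist = v0:inf,v1:7,v2:inf,v3:inf,v4:0,v5:inf,v6:10
step 2: dist = v0:inf,v1:7,v2:23,v3:inf,v4:0,v5:10,v6:10
step 3: dist = v0:inf,v1:7,v2:23,v3:inf,v4:0,v5:10,v6:10
step 4: dist = v0:inf,v1:7,v2:23,v3:inf,v4:0,v5:10,v6:10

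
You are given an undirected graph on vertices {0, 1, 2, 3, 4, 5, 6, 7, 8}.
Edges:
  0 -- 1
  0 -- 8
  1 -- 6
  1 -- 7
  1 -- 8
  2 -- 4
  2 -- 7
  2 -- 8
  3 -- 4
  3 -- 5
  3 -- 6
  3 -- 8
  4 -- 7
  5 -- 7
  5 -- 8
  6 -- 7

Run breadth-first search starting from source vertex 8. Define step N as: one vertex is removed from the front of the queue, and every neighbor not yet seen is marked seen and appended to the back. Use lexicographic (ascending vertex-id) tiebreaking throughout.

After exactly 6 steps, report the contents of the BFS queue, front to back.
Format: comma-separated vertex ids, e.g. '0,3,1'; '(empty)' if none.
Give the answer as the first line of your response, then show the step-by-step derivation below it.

6,7,4

step 1: dequeue 8; queue=[0,1,2,3,5]; order=8
step 2: dequeue 0; queue=[1,2,3,5]; order=8,0
step 3: dequeue 1; queue=[2,3,5,6,7]; order=8,0,1
step 4: dequeue 2; queue=[3,5,6,7,4]; order=8,0,1,2
step 5: dequeue 3; queue=[5,6,7,4]; order=8,0,1,2,3
step 6: dequeue 5; queue=[6,7,4]; order=8,0,1,2,3,5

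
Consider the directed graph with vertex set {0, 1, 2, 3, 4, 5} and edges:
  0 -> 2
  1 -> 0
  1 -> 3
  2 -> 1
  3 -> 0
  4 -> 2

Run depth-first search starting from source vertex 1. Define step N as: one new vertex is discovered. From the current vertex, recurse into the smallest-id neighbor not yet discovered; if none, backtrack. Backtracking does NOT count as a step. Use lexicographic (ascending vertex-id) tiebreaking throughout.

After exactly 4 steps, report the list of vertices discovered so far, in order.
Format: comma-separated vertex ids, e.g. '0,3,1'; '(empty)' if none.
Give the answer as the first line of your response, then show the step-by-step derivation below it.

1,0,2,3

step 1: discover 1; path=1; order=1
step 2: discover 0; path=1>0; order=1,0
step 3: discover 2; path=1>0>2; order=1,0,2
step 4: discover 3; path=1>3; order=1,0,2,3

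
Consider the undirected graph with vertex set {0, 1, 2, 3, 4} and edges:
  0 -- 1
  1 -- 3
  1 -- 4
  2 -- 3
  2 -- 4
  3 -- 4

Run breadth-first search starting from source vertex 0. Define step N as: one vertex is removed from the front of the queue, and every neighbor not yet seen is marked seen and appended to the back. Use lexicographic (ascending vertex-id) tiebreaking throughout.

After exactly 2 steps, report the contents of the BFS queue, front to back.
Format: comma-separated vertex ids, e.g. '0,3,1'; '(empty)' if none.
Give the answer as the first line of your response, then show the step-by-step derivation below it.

3,4

step 1: dequeue 0; queue=[1]; order=0
step 2: dequeue 1; queue=[3,4]; order=0,1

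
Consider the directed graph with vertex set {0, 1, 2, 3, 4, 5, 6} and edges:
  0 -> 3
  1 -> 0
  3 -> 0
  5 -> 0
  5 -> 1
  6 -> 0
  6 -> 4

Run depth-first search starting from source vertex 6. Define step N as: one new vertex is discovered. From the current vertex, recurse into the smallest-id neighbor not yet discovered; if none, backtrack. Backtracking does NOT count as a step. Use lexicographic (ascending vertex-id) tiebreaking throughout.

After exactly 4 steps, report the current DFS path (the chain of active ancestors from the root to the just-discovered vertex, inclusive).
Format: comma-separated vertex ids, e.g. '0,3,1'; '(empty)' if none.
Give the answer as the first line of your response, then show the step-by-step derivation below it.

6,4

step 1: discover 6; path=6; order=6
step 2: discover 0; path=6>0; order=6,0
step 3: discover 3; path=6>0>3; order=6,0,3
step 4: discover 4; path=6>4; order=6,0,3,4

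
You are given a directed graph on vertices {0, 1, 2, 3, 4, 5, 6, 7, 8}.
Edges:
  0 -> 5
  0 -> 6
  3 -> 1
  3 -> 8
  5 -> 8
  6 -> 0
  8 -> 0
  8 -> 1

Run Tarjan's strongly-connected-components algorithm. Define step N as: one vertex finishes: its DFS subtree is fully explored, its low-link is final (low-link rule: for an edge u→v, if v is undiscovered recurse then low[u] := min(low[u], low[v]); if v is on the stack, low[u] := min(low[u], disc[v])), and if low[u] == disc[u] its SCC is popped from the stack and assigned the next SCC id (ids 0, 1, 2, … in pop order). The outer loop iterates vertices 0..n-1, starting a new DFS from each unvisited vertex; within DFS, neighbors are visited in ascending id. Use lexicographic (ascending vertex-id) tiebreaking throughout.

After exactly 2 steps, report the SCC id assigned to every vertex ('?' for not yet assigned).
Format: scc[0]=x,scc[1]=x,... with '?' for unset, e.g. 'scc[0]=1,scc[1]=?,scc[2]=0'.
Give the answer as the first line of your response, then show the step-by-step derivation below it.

scc[0]=?,scc[1]=0,scc[2]=?,scc[3]=?,scc[4]=?,scc[5]=?,scc[6]=?,scc[7]=?,scc[8]=?

step 1: low=(low[0]=0,low[1]=3,low[2]=?,low[3]=?,low[4]=?,low[5]=1,low[6]=?,low[7]=?,low[8]=0); scc=(scc[0]=?,scc[1]=0,scc[2]=?,scc[3]=?,scc[4]=?,scc[5]=?,scc[6]=?,scc[7]=?,scc[8]=?)
step 2: low=(low[0]=0,low[1]=3,low[2]=?,low[3]=?,low[4]=?,low[5]=1,low[6]=?,low[7]=?,low[8]=0); scc=(scc[0]=?,scc[1]=0,scc[2]=?,scc[3]=?,scc[4]=?,scc[5]=?,scc[6]=?,scc[7]=?,scc[8]=?)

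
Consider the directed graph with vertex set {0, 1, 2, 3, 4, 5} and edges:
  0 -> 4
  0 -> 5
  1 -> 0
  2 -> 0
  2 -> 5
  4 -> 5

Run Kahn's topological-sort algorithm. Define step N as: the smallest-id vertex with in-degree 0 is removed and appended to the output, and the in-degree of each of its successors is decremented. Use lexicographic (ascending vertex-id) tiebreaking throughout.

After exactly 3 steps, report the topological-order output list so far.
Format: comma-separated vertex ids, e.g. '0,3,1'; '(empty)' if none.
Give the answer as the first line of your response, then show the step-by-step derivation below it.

1,2,0

step 1: output 1; order=[1]; indeg=(1,0,0,0,1,3)
step 2: output 2; order=[1,2]; indeg=(0,0,0,0,1,2)
step 3: output 0; order=[1,2,0]; indeg=(0,0,0,0,0,1)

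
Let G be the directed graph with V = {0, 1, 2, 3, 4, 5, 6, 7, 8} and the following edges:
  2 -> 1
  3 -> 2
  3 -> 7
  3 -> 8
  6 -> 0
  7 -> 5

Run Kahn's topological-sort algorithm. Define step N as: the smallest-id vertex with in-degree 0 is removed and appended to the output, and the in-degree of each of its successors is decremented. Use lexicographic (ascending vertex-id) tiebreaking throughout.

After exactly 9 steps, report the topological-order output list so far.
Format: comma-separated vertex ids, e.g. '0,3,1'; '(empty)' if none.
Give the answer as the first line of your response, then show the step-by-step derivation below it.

3,2,1,4,6,0,7,5,8

step 1: output 3; order=[3]; indeg=(1,1,0,0,0,1,0,0,0)
step 2: output 2; order=[3,2]; indeg=(1,0,0,0,0,1,0,0,0)
step 3: output 1; order=[3,2,1]; indeg=(1,0,0,0,0,1,0,0,0)
step 4: output 4; order=[3,2,1,4]; indeg=(1,0,0,0,0,1,0,0,0)
step 5: output 6; order=[3,2,1,4,6]; indeg=(0,0,0,0,0,1,0,0,0)
step 6: output 0; order=[3,2,1,4,6,0]; indeg=(0,0,0,0,0,1,0,0,0)
step 7: output 7; order=[3,2,1,4,6,0,7]; indeg=(0,0,0,0,0,0,0,0,0)
step 8: output 5; order=[3,2,1,4,6,0,7,5]; indeg=(0,0,0,0,0,0,0,0,0)
step 9: output 8; order=[3,2,1,4,6,0,7,5,8]; indeg=(0,0,0,0,0,0,0,0,0)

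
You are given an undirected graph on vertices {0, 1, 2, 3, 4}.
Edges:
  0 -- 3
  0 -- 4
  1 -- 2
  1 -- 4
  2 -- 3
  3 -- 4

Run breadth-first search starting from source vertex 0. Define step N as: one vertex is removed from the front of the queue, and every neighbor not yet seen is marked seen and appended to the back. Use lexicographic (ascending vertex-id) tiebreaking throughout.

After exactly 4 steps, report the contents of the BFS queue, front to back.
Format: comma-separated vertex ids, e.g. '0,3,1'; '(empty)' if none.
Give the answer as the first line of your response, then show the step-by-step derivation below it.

1

step 1: dequeue 0; queue=[3,4]; order=0
step 2: dequeue 3; queue=[4,2]; order=0,3
step 3: dequeue 4; queue=[2,1]; order=0,3,4
step 4: dequeue 2; queue=[1]; order=0,3,4,2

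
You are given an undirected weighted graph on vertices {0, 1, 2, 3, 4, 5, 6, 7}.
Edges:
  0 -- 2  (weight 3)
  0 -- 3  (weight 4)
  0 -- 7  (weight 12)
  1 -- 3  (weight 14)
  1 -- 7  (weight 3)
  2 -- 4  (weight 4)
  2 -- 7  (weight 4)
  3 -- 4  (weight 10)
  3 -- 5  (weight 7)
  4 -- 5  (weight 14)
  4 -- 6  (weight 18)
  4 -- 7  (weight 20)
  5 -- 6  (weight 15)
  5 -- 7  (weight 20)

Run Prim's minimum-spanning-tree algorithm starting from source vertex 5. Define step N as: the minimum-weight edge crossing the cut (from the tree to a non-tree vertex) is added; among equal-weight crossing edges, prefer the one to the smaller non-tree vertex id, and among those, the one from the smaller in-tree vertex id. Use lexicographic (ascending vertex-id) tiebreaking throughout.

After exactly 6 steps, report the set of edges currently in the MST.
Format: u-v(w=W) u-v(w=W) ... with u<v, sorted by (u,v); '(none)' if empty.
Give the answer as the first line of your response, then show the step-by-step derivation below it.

0-2(w=3) 0-3(w=4) 1-7(w=3) 2-4(w=4) 2-7(w=4) 3-5(w=7)

step 1: add edge 3-5 (w=7); MST = {3-5(w=7)}
step 2: add edge 0-3 (w=4); MST = {0-3(w=4) 3-5(w=7)}
step 3: add edge 0-2 (w=3); MST = {0-2(w=3) 0-3(w=4) 3-5(w=7)}
step 4: add edge 2-4 (w=4); MST = {0-2(w=3) 0-3(w=4) 2-4(w=4) 3-5(w=7)}
step 5: add edge 2-7 (w=4); MST = {0-2(w=3) 0-3(w=4) 2-4(w=4) 2-7(w=4) 3-5(w=7)}
step 6: add edge 1-7 (w=3); MST = {0-2(w=3) 0-3(w=4) 1-7(w=3) 2-4(w=4) 2-7(w=4) 3-5(w=7)}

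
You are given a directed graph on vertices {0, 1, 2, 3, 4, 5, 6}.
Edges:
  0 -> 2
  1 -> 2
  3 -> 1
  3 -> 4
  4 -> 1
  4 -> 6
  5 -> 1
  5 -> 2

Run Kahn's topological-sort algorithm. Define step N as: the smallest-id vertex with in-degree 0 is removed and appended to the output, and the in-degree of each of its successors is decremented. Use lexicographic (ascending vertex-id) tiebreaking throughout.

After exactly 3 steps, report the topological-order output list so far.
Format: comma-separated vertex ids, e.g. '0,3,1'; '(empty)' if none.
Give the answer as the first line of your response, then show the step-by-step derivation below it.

0,3,4

step 1: output 0; order=[0]; indeg=(0,3,2,0,1,0,1)
step 2: output 3; order=[0,3]; indeg=(0,2,2,0,0,0,1)
step 3: output 4; order=[0,3,4]; indeg=(0,1,2,0,0,0,0)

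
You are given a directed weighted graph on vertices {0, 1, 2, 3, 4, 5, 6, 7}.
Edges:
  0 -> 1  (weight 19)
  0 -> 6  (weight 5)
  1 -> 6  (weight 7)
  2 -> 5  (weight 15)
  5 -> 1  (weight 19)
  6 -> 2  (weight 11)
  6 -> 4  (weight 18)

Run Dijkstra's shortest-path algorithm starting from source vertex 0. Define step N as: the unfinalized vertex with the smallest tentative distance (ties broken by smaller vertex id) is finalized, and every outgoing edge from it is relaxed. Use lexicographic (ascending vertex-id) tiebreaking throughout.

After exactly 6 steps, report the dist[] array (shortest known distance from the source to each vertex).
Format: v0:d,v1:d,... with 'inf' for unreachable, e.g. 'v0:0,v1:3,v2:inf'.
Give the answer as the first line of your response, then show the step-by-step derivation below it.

v0:0,v1:19,v2:16,v3:inf,v4:23,v5:31,v6:5,v7:inf

step 1: dist = v0:0,v1:19,v2:inf,v3:inf,v4:inf,v5:inf,v6:5,v7:inf
step 2: dist = v0:0,v1:19,v2:16,v3:inf,v4:23,v5:inf,v6:5,v7:inf
step 3: dist = v0:0,v1:19,v2:16,v3:inf,v4:23,v5:31,v6:5,v7:inf
step 4: dist = v0:0,v1:19,v2:16,v3:inf,v4:23,v5:31,v6:5,v7:inf
step 5: dist = v0:0,v1:19,v2:16,v3:inf,v4:23,v5:31,v6:5,v7:inf
step 6: dist = v0:0,v1:19,v2:16,v3:inf,v4:23,v5:31,v6:5,v7:inf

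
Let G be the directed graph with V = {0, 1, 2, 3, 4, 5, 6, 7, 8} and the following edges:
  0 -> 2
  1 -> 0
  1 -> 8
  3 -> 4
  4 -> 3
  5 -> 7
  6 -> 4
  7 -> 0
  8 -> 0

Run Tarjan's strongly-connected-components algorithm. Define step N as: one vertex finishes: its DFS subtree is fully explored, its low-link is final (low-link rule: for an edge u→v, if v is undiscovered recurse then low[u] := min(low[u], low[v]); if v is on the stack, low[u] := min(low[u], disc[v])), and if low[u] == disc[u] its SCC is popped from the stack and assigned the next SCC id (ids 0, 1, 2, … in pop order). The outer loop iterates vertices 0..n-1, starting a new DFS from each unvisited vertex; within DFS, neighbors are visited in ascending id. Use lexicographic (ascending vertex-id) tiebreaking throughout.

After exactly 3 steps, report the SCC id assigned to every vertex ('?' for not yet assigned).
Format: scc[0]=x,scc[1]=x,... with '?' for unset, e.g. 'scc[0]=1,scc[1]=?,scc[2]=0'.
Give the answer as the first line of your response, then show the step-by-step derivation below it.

scc[0]=1,scc[1]=?,scc[2]=0,scc[3]=?,scc[4]=?,scc[5]=?,scc[6]=?,scc[7]=?,scc[8]=2

step 1: low=(low[0]=0,low[1]=?,low[2]=1,low[3]=?,low[4]=?,low[5]=?,low[6]=?,low[7]=?,low[8]=?); scc=(scc[0]=?,scc[1]=?,scc[2]=0,scc[3]=?,scc[4]=?,scc[5]=?,scc[6]=?,scc[7]=?,scc[8]=?)
step 2: low=(low[0]=0,low[1]=?,low[2]=1,low[3]=?,low[4]=?,low[5]=?,low[6]=?,low[7]=?,low[8]=?); scc=(scc[0]=1,scc[1]=?,scc[2]=0,scc[3]=?,scc[4]=?,scc[5]=?,scc[6]=?,scc[7]=?,scc[8]=?)
step 3: low=(low[0]=0,low[1]=2,low[2]=1,low[3]=?,low[4]=?,low[5]=?,low[6]=?,low[7]=?,low[8]=3); scc=(scc[0]=1,scc[1]=?,scc[2]=0,scc[3]=?,scc[4]=?,scc[5]=?,scc[6]=?,scc[7]=?,scc[8]=2)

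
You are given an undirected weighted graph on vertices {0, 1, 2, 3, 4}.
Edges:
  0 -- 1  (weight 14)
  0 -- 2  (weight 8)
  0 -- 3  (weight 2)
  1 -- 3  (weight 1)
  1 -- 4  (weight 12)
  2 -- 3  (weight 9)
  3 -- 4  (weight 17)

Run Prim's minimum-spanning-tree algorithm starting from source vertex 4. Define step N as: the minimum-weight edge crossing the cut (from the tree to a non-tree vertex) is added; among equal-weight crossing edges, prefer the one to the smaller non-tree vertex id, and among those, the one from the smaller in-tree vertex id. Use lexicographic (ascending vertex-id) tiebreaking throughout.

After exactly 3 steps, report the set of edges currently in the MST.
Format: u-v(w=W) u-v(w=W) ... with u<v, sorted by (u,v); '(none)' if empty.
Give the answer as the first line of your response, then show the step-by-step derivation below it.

0-3(w=2) 1-3(w=1) 1-4(w=12)

step 1: add edge 1-4 (w=12); MST = {1-4(w=12)}
step 2: add edge 1-3 (w=1); MST = {1-3(w=1) 1-4(w=12)}
step 3: add edge 0-3 (w=2); MST = {0-3(w=2) 1-3(w=1) 1-4(w=12)}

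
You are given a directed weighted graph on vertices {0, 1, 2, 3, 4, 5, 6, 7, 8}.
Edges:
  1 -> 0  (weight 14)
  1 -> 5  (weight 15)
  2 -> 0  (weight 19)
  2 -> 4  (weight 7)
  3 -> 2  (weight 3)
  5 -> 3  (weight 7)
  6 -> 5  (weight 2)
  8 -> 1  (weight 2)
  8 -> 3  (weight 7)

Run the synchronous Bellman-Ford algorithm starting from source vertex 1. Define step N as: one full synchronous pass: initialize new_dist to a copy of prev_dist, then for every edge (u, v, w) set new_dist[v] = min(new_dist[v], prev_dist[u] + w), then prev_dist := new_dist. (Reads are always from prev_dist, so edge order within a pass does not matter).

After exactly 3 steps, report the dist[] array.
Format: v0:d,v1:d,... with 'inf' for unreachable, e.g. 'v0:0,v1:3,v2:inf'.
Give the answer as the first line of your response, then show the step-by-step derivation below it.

v0:14,v1:0,v2:25,v3:22,v4:inf,v5:15,v6:inf,v7:inf,v8:inf

step 1: dist = v0:14,v1:0,v2:inf,v3:inf,v4:inf,v5:15,v6:inf,v7:inf,v8:inf
step 2: dist = v0:14,v1:0,v2:inf,v3:22,v4:inf,v5:15,v6:inf,v7:inf,v8:inf
step 3: dist = v0:14,v1:0,v2:25,v3:22,v4:inf,v5:15,v6:inf,v7:inf,v8:inf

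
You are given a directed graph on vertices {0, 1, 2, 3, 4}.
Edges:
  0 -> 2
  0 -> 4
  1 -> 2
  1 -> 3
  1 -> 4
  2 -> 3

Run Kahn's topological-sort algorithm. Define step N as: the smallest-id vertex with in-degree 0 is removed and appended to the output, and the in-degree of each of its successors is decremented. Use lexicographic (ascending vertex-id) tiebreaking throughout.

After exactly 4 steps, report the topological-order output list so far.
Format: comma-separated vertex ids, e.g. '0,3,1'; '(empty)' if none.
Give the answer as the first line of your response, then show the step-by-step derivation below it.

0,1,2,3

step 1: output 0; order=[0]; indeg=(0,0,1,2,1)
step 2: output 1; order=[0,1]; indeg=(0,0,0,1,0)
step 3: output 2; order=[0,1,2]; indeg=(0,0,0,0,0)
step 4: output 3; order=[0,1,2,3]; indeg=(0,0,0,0,0)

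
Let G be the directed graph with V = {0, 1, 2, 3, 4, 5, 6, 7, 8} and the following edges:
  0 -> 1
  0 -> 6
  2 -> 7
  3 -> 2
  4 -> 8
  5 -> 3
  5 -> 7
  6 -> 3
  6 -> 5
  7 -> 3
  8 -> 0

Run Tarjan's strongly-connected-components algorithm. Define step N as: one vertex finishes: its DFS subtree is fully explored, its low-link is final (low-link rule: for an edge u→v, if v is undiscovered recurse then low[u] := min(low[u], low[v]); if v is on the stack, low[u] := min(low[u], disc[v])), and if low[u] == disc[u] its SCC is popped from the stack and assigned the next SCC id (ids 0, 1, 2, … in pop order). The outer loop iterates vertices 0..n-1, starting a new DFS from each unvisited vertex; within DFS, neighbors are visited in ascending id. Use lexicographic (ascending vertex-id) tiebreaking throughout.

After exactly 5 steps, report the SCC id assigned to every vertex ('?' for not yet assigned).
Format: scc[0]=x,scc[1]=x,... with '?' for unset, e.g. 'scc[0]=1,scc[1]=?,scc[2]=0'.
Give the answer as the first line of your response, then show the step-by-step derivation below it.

scc[0]=?,scc[1]=0,scc[2]=1,scc[3]=1,scc[4]=?,scc[5]=2,scc[6]=?,scc[7]=1,scc[8]=?

step 1: low=(low[0]=0,low[1]=1,low[2]=?,low[3]=?,low[4]=?,low[5]=?,low[6]=?,low[7]=?,low[8]=?); scc=(scc[0]=?,scc[1]=0,scc[2]=?,scc[3]=?,scc[4]=?,scc[5]=?,scc[6]=?,scc[7]=?,scc[8]=?)
step 2: low=(low[0]=0,low[1]=1,low[2]=4,low[3]=3,low[4]=?,low[5]=?,low[6]=2,low[7]=3,low[8]=?); scc=(scc[0]=?,scc[1]=0,scc[2]=?,scc[3]=?,scc[4]=?,scc[5]=?,scc[6]=?,scc[7]=?,scc[8]=?)
step 3: low=(low[0]=0,low[1]=1,low[2]=3,low[3]=3,low[4]=?,low[5]=?,low[6]=2,low[7]=3,low[8]=?); scc=(scc[0]=?,scc[1]=0,scc[2]=?,scc[3]=?,scc[4]=?,scc[5]=?,scc[6]=?,scc[7]=?,scc[8]=?)
step 4: low=(low[0]=0,low[1]=1,low[2]=3,low[3]=3,low[4]=?,low[5]=?,low[6]=2,low[7]=3,low[8]=?); scc=(scc[0]=?,scc[1]=0,scc[2]=1,scc[3]=1,scc[4]=?,scc[5]=?,scc[6]=?,scc[7]=1,scc[8]=?)
step 5: low=(low[0]=0,low[1]=1,low[2]=3,low[3]=3,low[4]=?,low[5]=6,low[6]=2,low[7]=3,low[8]=?); scc=(scc[0]=?,scc[1]=0,scc[2]=1,scc[3]=1,scc[4]=?,scc[5]=2,scc[6]=?,scc[7]=1,scc[8]=?)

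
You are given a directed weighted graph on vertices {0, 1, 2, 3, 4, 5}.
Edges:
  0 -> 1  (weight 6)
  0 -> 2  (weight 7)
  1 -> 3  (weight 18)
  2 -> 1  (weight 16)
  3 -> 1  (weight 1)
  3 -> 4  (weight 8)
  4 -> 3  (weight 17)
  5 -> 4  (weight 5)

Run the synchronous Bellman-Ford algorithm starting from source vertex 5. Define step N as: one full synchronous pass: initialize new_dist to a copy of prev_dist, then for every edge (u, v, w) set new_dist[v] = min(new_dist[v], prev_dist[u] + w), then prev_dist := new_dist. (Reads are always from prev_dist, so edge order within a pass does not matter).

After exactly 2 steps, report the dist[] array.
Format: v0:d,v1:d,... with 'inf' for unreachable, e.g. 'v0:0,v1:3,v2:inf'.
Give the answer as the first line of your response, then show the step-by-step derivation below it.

v0:inf,v1:inf,v2:inf,v3:22,v4:5,v5:0

step 1: dist = v0:inf,v1:inf,v2:inf,v3:inf,v4:5,v5:0
step 2: dist = v0:inf,v1:inf,v2:inf,v3:22,v4:5,v5:0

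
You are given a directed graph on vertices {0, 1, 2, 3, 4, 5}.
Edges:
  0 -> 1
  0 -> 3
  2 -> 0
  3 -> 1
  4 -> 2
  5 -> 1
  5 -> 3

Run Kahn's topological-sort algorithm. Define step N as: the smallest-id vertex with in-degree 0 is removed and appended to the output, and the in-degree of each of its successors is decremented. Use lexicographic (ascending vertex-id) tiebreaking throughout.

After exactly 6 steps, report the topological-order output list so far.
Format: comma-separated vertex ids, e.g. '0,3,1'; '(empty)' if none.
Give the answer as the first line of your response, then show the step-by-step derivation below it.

4,2,0,5,3,1

step 1: output 4; order=[4]; indeg=(1,3,0,2,0,0)
step 2: output 2; order=[4,2]; indeg=(0,3,0,2,0,0)
step 3: output 0; order=[4,2,0]; indeg=(0,2,0,1,0,0)
step 4: output 5; order=[4,2,0,5]; indeg=(0,1,0,0,0,0)
step 5: output 3; order=[4,2,0,5,3]; indeg=(0,0,0,0,0,0)
step 6: output 1; order=[4,2,0,5,3,1]; indeg=(0,0,0,0,0,0)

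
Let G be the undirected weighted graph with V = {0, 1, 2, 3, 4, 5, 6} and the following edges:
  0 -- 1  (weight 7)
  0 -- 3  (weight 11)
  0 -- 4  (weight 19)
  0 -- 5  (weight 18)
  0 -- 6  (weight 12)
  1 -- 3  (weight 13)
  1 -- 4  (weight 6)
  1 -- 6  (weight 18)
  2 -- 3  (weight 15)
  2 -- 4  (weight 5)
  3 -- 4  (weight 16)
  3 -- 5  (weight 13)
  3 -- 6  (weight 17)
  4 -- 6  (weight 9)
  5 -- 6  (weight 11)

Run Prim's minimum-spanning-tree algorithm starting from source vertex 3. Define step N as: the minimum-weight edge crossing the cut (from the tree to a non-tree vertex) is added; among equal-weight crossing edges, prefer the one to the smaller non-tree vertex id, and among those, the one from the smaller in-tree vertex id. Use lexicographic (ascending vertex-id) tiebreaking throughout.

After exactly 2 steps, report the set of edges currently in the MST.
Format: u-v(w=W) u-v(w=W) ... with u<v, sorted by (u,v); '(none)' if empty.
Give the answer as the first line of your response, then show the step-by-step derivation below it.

0-1(w=7) 0-3(w=11)

step 1: add edge 0-3 (w=11); MST = {0-3(w=11)}
step 2: add edge 0-1 (w=7); MST = {0-1(w=7) 0-3(w=11)}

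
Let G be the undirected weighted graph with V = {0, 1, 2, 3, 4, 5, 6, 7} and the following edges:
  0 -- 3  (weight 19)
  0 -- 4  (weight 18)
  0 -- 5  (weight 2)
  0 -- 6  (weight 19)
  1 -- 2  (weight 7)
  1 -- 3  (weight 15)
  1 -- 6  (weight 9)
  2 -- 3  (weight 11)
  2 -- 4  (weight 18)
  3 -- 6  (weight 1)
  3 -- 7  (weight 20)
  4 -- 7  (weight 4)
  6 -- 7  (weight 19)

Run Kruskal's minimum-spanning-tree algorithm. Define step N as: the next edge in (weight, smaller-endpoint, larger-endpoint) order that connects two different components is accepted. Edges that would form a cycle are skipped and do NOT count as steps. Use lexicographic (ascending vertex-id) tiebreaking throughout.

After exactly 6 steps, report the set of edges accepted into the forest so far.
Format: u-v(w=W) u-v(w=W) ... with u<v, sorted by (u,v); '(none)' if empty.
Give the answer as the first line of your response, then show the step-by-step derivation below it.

0-4(w=18) 0-5(w=2) 1-2(w=7) 1-6(w=9) 3-6(w=1) 4-7(w=4)

step 1: add edge 3-6 (w=1); MST = {3-6(w=1)}
step 2: add edge 0-5 (w=2); MST = {0-5(w=2) 3-6(w=1)}
step 3: add edge 4-7 (w=4); MST = {0-5(w=2) 3-6(w=1) 4-7(w=4)}
step 4: add edge 1-2 (w=7); MST = {0-5(w=2) 1-2(w=7) 3-6(w=1) 4-7(w=4)}
step 5: add edge 1-6 (w=9); MST = {0-5(w=2) 1-2(w=7) 1-6(w=9) 3-6(w=1) 4-7(w=4)}
step 6: add edge 0-4 (w=18); MST = {0-4(w=18) 0-5(w=2) 1-2(w=7) 1-6(w=9) 3-6(w=1) 4-7(w=4)}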